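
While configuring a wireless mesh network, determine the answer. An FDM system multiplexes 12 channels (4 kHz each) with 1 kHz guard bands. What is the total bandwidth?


Given: 12 channels, 4 kHz each, guard = 1 kHz
Channel bandwidth = 12 * 4 = 48 kHz
Guard bands = 11 gaps * 1 kHz = 11 kHz
Total = 48 + 11 = 59 kHz

59


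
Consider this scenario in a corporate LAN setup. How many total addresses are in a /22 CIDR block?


Given: CIDR prefix /22
Host bits = 32 - 22 = 10
Total addresses = 2^10 = 1024

1024


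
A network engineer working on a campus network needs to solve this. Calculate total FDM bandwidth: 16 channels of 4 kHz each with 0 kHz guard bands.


Given: 16 channels, 4 kHz each, guard = 0 kHz
Channel bandwidth = 16 * 4 = 64 kHz
Guard bands = 15 gaps * 0 kHz = 0 kHz
Total = 64 + 0 = 64 kHz

64


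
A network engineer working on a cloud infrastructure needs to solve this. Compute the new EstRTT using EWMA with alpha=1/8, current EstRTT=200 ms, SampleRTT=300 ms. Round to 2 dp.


Given: EstRTT = 200 ms, SampleRTT = 300 ms, alpha = 1/8
New EstRTT = (1 - alpha) * EstRTT + alpha * SampleRTT
(7/8) * 200 = 175
(1/8) * 300 = 37.5
New EstRTT = 175 + 37.5 = 212.5 ms -> 212.50 ms (2 dp)

212.50


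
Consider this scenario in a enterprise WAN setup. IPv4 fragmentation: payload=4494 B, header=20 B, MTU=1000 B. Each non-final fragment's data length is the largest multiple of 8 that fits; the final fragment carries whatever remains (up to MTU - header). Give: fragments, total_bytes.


Max data per non-final fragment = floor((MTU - header)/8)*8 = floor((1000 - 20)/8)*8 = floor(980/8)*8 = 976 B
Final fragment needs no 8-byte alignment: it can carry up to MTU - header = 980 B
Non-final fragments needed = ceil((payload - 980) / 976) = ceil(3514/976) = ceil(3.6004) = 4
Number of fragments = 4 + 1 = 5
Fragment sizes (data): 4 * 976 B + 590 B (last, 590 <= 980 OK)
Total bytes sent = payload + n_frags * header = 4494 + 5*20 = 4494 + 100 = 4594 B

5, 4594


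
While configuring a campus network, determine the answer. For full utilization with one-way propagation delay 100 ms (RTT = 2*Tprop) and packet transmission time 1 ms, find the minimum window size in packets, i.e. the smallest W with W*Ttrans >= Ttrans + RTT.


Given: Ttrans = 1 ms, RTT = 200 ms (= 2 * Tprop, Tprop = 100 ms)
Time until first ACK returns = Ttrans + RTT = 1 + 200 = 201 ms
Need W * Ttrans >= Ttrans + RTT  ->  W >= (Ttrans + RTT) / Ttrans
(Ttrans + RTT) / Ttrans = 201 / 1 = 201
W_min = ceil(201) = 201

201


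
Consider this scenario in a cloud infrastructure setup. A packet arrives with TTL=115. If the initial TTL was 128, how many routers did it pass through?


Given: initial TTL = 128, received TTL = 115
Hops = initial TTL - received TTL
Hops = 128 - 115 = 13

13


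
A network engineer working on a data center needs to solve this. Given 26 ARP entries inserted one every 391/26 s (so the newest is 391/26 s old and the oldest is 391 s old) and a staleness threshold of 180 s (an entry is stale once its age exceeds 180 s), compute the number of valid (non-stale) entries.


Ages are k * 391/26 s for k = 1..26 (spacing = 15.0385 s).
Entry k is valid iff k * 391/26 <= 180 iff k <= 26 * 180 / 391 = 11.9693
n_valid = floor(11.9693) = 11
(n_stale = 26 - 11 = 15)

11


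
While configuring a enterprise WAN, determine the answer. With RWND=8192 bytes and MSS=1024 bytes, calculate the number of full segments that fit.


Given: RWND = 8192 bytes, MSS = 1024 bytes
Full segments = floor(RWND / MSS)
Full segments = floor(8192 / 1024)
Full segments = floor(8.0) = 8

8


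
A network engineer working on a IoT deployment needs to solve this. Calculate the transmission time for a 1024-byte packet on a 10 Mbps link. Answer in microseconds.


Given: packet = 1024 bytes, bandwidth = 10 Mbps
Packet in bits = 1024 * 8 = 8192 bits
Bandwidth = 10 * 10^6 = 10000000 bps
Time = 8192 / 10000000 seconds
Time in us = 8192 * 10^6 / 10000000 = 819.2

819.2


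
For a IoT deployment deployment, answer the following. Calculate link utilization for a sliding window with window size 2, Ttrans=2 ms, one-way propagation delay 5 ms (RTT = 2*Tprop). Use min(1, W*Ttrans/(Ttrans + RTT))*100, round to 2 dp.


Given: W = 2, Ttrans = 2 ms, RTT = 10 ms (= 2 * Tprop, Tprop = 5 ms)
Cycle time = Ttrans + RTT = 2 + 10 = 12 ms (first packet sent until its ACK returns)
W * Ttrans = 2 * 2 = 4 ms of sending per cycle
W * Ttrans / (Ttrans + RTT) = 4 / 12 = 0.333333
U = min(1, 0.333333) = 0.333333
U% = 33.33%

33.33


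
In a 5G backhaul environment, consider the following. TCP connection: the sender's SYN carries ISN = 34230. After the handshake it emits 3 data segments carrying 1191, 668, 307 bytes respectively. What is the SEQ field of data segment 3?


The SYN occupies sequence number ISN = 34230, so the first data byte is ISN + 1 = 34231.
SEQ of data segment i = (ISN + 1) + sum of payload sizes of segments 1..i-1.
Segment 1: SEQ = 34231, payload = 1191 bytes
Segment 2: SEQ = 35422, payload = 668 bytes
Segment 3: SEQ = 36090, payload = 307 bytes
SEQ of segment 3 = 34231 + 1191 + 668 = 36090

36090


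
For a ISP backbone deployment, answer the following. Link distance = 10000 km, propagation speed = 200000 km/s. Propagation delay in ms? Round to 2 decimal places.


Given: distance = 10000 km, speed = 200000 km/s
Delay = distance / speed = 10000 / 200000 seconds
Delay in ms = 10000 * 1000 / 200000
Delay = 50.0000 ms
Rounded to 2 dp = 50.00 ms

50.00


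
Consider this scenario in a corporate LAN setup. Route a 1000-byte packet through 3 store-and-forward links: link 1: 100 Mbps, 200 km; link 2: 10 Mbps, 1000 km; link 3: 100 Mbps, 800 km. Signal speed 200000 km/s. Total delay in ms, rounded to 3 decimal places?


Packet = 1000 bytes = 8000 bits. Store-and-forward: sum (t_trans + t_prop) per link.
Link 1: t_trans = 8000/(100*10^6) s = 0.0800 ms; t_prop = 200/200000 s = 1.0000 ms; subtotal = 1.0800 ms
Link 2: t_trans = 8000/(10*10^6) s = 0.8000 ms; t_prop = 1000/200000 s = 5.0000 ms; subtotal = 5.8000 ms
Link 3: t_trans = 8000/(100*10^6) s = 0.0800 ms; t_prop = 800/200000 s = 4.0000 ms; subtotal = 4.0800 ms
End-to-end = 1.0800 + 5.8000 + 4.0800 = 10.9600 ms -> 10.960 ms (3 dp)

10.960


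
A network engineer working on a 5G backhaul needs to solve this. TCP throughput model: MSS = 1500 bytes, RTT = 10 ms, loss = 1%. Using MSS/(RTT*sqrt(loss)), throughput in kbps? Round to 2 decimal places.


Given: MSS = 1500 bytes, RTT = 10 ms, loss = 1%
RTT in seconds = 10 / 1000 = 0.01
Loss rate = 1% = 0.01
sqrt(loss) = sqrt(0.01) = 0.1
Throughput (bytes/s) = 1500 / (0.01 * 0.1) = 1500000.0000
Throughput (kbps) = 1500000.0000 * 8 / 1000 = 12000.000000 -> 12000.00 kbps (2 dp)

12000.00


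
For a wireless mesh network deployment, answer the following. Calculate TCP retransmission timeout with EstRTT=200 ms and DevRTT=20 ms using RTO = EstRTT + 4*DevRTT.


Given: EstRTT = 200 ms, DevRTT = 20 ms
Timeout = EstRTT + 4 * DevRTT
4 * DevRTT = 4 * 20 = 80
Timeout = 200 + 80 = 280 ms

280


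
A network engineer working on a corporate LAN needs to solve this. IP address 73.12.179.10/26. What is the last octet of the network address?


Given: IP = 73.12.179.10, prefix = /26
Subnet mask = 255.255.255.192
Last octet of IP: 10
Last octet of mask: 192
Network last octet = 10 AND 192 = 0

0


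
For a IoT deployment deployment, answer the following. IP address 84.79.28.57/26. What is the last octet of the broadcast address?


Given: IP = 84.79.28.57, prefix = /26
Host bits = 32 - 26 = 6
Network last octet = 57 AND mask = 0
Host part size = 2^6 - 1 = 63
Broadcast last octet = 0 OR 63 = 63

63


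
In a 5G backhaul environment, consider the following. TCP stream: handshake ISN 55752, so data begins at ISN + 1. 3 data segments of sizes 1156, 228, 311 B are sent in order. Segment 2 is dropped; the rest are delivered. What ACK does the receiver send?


SYN uses sequence number 55752; first data byte = ISN + 1 = 55753.
Segment 1: SEQ = 55753, len = 1156 B, covers [55753, 56908]
Segment 2: SEQ = 56909, len = 228 B, covers [56909, 57136] [LOST]
Segment 3: SEQ = 57137, len = 311 B, covers [57137, 57447]
In-order data received: bytes [55753, 56908] (segments 1..1).
Segment 2 missing -> gap begins at byte 56909; later segments buffered out of order.
Cumulative ACK = next expected in-order byte = 55753 + 1156 = 56909

56909


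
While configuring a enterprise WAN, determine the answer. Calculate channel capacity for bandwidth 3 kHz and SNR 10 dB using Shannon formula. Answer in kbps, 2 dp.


Given: B = 3 kHz, SNR = 10 dB
SNR linear = 10^(10/10) = 10
1 + SNR = 11
log2(11) = 3.4594316186
C = 3 * 1000 * 3.4594316186 = 10378.2949 bps
C = 10.378295 kbps -> 10.38 kbps (2 dp)

10.38


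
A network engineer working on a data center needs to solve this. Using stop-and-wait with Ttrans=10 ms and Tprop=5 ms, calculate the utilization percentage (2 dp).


Given: Ttrans = 10 ms, Tprop = 5 ms
RTT = 2 * Tprop = 2 * 5 = 10 ms
U = Ttrans / (Ttrans + RTT)
U = 10 / (10 + 10)
U = 10 / 20 = 0.5
U% = 50.00%

50.00


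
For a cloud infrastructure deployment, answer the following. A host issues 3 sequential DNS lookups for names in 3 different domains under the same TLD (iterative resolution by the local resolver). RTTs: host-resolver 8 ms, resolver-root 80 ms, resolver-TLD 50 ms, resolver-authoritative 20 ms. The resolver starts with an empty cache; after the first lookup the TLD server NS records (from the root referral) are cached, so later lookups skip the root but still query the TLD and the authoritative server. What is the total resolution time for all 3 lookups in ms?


Lookup 1 (cold cache): local + root + TLD + auth = 8 + 80 + 50 + 20 = 158 ms
Lookups 2..3 (TLD NS cached -> skip root; new domain -> still ask TLD and auth): local + TLD + auth = 8 + 50 + 20 = 78 ms each
Remaining 2 lookups: 2 * 78 = 156 ms
Total = 158 + 156 = 314 ms

314


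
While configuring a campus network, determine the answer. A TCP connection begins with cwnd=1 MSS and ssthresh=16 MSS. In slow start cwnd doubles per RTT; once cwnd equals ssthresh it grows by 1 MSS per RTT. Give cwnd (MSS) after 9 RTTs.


RTT 0: cwnd = 1 MSS (initial)
RTT 1: cwnd = 2 MSS (slow start, doubled)
RTT 2: cwnd = 4 MSS (slow start, doubled)
RTT 3: cwnd = 8 MSS (slow start, doubled)
RTT 4: cwnd = 16 MSS (slow start, doubled)
RTT 5: cwnd = 17 MSS (congestion avoidance, +1)
RTT 6: cwnd = 18 MSS (congestion avoidance, +1)
RTT 7: cwnd = 19 MSS (congestion avoidance, +1)
RTT 8: cwnd = 20 MSS (congestion avoidance, +1)
RTT 9: cwnd = 21 MSS (congestion avoidance, +1)

21


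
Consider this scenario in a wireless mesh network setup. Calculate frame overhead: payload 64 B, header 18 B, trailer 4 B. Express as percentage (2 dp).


Given: payload = 64 B, header = 18 B, trailer = 4 B
Overhead bytes = header + trailer = 18 + 4 = 22
Total frame = payload + overhead = 64 + 22 = 86
Overhead % = 22 / 86 * 100 = 25.5814% -> 25.58% (2 dp)

25.58


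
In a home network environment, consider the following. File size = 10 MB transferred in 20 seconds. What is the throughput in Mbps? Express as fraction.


Given: file = 10 MB, time = 20 s
File in Mb = 10 * 8 = 80 Mb
Throughput = 80 / 20 Mbps
Throughput = 4 Mbps

4


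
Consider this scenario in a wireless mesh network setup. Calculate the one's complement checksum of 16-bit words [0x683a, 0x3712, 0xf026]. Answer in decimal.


Given words: [0x683a, 0x3712, 0xf026]
Step 1: Sum all words
Raw sum = 26682 + 14098 + 61478 = 102258
Step 2: Fold carry: (36722 + 1) = 36723
One's complement = ~36723 & 0xFFFF = 28812

28812


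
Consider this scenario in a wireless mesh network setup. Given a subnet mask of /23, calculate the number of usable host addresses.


Given: subnet mask /23
Host bits = 32 - 23 = 9
Total addresses = 2^9 = 512
Usable hosts = 512 - 2 (network + broadcast) = 510

510


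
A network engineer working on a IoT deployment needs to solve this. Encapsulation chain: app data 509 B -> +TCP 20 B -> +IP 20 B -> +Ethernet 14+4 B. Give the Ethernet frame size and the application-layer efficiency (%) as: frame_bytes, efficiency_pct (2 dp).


TCP segment = 509 + 20 = 529 B
IP packet = 529 + 20 = 549 B
Ethernet frame = 549 + 14 + 4 = 567 B
Efficiency = app / frame = 509 / 567 = 0.897707 = 89.7707% -> 89.77% (2 dp)

567, 89.77


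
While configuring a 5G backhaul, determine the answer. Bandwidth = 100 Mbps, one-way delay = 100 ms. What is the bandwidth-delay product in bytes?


Given: bandwidth = 100 Mbps, delay = 100 ms
BDP in bits = 100 * 10^6 * 100 / 1000
BDP in bits = 10000000
BDP in bytes = 10000000 / 8 = 1250000

1250000


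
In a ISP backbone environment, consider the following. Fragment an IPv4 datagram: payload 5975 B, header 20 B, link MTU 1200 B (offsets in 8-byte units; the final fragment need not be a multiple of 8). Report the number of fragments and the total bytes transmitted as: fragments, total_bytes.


Max data per non-final fragment = floor((MTU - header)/8)*8 = floor((1200 - 20)/8)*8 = floor(1180/8)*8 = 1176 B
Final fragment needs no 8-byte alignment: it can carry up to MTU - header = 1180 B
Non-final fragments needed = ceil((payload - 1180) / 1176) = ceil(4795/1176) = ceil(4.0774) = 5
Number of fragments = 5 + 1 = 6
Fragment sizes (data): 5 * 1176 B + 95 B (last, 95 <= 1180 OK)
Total bytes sent = payload + n_frags * header = 5975 + 6*20 = 5975 + 120 = 6095 B

6, 6095


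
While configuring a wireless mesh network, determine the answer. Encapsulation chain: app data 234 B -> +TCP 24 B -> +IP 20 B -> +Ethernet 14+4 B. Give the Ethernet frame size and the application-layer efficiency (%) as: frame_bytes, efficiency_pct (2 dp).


TCP segment = 234 + 24 = 258 B
IP packet = 258 + 20 = 278 B
Ethernet frame = 278 + 14 + 4 = 296 B
Efficiency = app / frame = 234 / 296 = 0.790541 = 79.0541% -> 79.05% (2 dp)

296, 79.05


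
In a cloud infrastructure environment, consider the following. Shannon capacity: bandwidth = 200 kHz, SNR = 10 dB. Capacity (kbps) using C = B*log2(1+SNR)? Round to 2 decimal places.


Given: B = 200 kHz, SNR = 10 dB
SNR linear = 10^(10/10) = 10
1 + SNR = 11
log2(11) = 3.4594316186
C = 200 * 1000 * 3.4594316186 = 691886.3237 bps
C = 691.886324 kbps -> 691.89 kbps (2 dp)

691.89


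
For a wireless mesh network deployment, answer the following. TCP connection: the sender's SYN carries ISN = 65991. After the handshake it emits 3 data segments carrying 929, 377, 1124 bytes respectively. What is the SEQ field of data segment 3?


The SYN occupies sequence number ISN = 65991, so the first data byte is ISN + 1 = 65992.
SEQ of data segment i = (ISN + 1) + sum of payload sizes of segments 1..i-1.
Segment 1: SEQ = 65992, payload = 929 bytes
Segment 2: SEQ = 66921, payload = 377 bytes
Segment 3: SEQ = 67298, payload = 1124 bytes
SEQ of segment 3 = 65992 + 929 + 377 = 67298

67298


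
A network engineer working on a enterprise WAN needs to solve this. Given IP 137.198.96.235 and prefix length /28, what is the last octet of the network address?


Given: IP = 137.198.96.235, prefix = /28
Subnet mask = 255.255.255.240
Last octet of IP: 235
Last octet of mask: 240
Network last octet = 235 AND 240 = 224

224


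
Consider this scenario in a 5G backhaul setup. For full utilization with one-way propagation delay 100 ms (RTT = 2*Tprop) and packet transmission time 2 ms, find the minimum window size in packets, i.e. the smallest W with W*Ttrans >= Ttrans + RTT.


Given: Ttrans = 2 ms, RTT = 200 ms (= 2 * Tprop, Tprop = 100 ms)
Time until first ACK returns = Ttrans + RTT = 2 + 200 = 202 ms
Need W * Ttrans >= Ttrans + RTT  ->  W >= (Ttrans + RTT) / Ttrans
(Ttrans + RTT) / Ttrans = 202 / 2 = 101
W_min = ceil(101) = 101

101


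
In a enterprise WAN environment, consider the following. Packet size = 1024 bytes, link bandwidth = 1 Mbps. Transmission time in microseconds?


Given: packet = 1024 bytes, bandwidth = 1 Mbps
Packet in bits = 1024 * 8 = 8192 bits
Bandwidth = 1 * 10^6 = 1000000 bps
Time = 8192 / 1000000 seconds
Time in us = 8192 * 10^6 / 1000000 = 8192

8192


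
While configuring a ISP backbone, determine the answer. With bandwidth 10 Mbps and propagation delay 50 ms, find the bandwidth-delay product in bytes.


Given: bandwidth = 10 Mbps, delay = 50 ms
BDP in bits = 10 * 10^6 * 50 / 1000
BDP in bits = 500000
BDP in bytes = 500000 / 8 = 62500

62500


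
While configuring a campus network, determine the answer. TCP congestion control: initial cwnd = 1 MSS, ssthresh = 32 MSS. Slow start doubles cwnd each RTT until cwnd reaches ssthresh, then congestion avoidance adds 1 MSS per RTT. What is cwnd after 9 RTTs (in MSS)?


RTT 0: cwnd = 1 MSS (initial)
RTT 1: cwnd = 2 MSS (slow start, doubled)
RTT 2: cwnd = 4 MSS (slow start, doubled)
RTT 3: cwnd = 8 MSS (slow start, doubled)
RTT 4: cwnd = 16 MSS (slow start, doubled)
RTT 5: cwnd = 32 MSS (slow start, doubled)
RTT 6: cwnd = 33 MSS (congestion avoidance, +1)
RTT 7: cwnd = 34 MSS (congestion avoidance, +1)
RTT 8: cwnd = 35 MSS (congestion avoidance, +1)
RTT 9: cwnd = 36 MSS (congestion avoidance, +1)

36


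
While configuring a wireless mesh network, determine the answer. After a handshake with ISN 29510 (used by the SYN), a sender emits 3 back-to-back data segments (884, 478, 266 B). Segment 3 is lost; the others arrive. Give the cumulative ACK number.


SYN uses sequence number 29510; first data byte = ISN + 1 = 29511.
Segment 1: SEQ = 29511, len = 884 B, covers [29511, 30394]
Segment 2: SEQ = 30395, len = 478 B, covers [30395, 30872]
Segment 3: SEQ = 30873, len = 266 B, covers [30873, 31138] [LOST]
In-order data received: bytes [29511, 30872] (segments 1..2).
Segment 3 missing -> gap begins at byte 30873.
Cumulative ACK = next expected in-order byte = 29511 + 884 + 478 = 30873

30873


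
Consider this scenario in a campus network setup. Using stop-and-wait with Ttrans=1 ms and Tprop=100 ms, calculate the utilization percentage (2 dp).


Given: Ttrans = 1 ms, Tprop = 100 ms
RTT = 2 * Tprop = 2 * 100 = 200 ms
U = Ttrans / (Ttrans + RTT)
U = 1 / (1 + 200)
U = 1 / 201 = 0.004975
U% = 0.50%

0.50


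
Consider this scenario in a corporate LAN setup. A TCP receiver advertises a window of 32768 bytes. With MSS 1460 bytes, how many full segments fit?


Given: RWND = 32768 bytes, MSS = 1460 bytes
Full segments = floor(RWND / MSS)
Full segments = floor(32768 / 1460)
Full segments = floor(22.4438) = 22

22


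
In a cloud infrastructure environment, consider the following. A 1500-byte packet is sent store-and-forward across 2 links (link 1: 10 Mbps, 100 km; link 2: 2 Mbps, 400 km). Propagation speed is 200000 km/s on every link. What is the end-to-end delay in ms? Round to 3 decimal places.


Packet = 1500 bytes = 12000 bits. Store-and-forward: sum (t_trans + t_prop) per link.
Link 1: t_trans = 12000/(10*10^6) s = 1.2000 ms; t_prop = 100/200000 s = 0.5000 ms; subtotal = 1.7000 ms
Link 2: t_trans = 12000/(2*10^6) s = 6.0000 ms; t_prop = 400/200000 s = 2.0000 ms; subtotal = 8.0000 ms
End-to-end = 1.7000 + 8.0000 = 9.7000 ms -> 9.700 ms (3 dp)

9.700


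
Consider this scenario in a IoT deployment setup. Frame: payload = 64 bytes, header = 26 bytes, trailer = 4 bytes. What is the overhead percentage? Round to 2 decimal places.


Given: payload = 64 B, header = 26 B, trailer = 4 B
Overhead bytes = header + trailer = 26 + 4 = 30
Total frame = payload + overhead = 64 + 30 = 94
Overhead % = 30 / 94 * 100 = 31.9149% -> 31.91% (2 dp)

31.91


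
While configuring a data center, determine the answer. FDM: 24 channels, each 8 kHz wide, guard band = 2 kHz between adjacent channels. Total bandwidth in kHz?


Given: 24 channels, 8 kHz each, guard = 2 kHz
Channel bandwidth = 24 * 8 = 192 kHz
Guard bands = 23 gaps * 2 kHz = 46 kHz
Total = 192 + 46 = 238 kHz

238


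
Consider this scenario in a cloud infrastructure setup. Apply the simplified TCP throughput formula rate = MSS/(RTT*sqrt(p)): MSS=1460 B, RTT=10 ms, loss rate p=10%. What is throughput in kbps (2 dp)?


Given: MSS = 1460 bytes, RTT = 10 ms, loss = 10%
RTT in seconds = 10 / 1000 = 0.01
Loss rate = 10% = 0.1
sqrt(loss) = sqrt(0.1) = 0.316227766017
Throughput (bytes/s) = 1460 / (0.01 * 0.316227766017) = 461692.5384
Throughput (kbps) = 461692.5384 * 8 / 1000 = 3693.540307 -> 3693.54 kbps (2 dp)

3693.54


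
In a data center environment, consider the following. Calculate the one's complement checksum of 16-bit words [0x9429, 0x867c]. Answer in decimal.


Given words: [0x9429, 0x867c]
Step 1: Sum all words
Raw sum = 37929 + 34428 = 72357
Step 2: Fold carry: (6821 + 1) = 6822
One's complement = ~6822 & 0xFFFF = 58713

58713


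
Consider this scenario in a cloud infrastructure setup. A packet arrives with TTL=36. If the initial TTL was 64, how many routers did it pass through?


Given: initial TTL = 64, received TTL = 36
Hops = initial TTL - received TTL
Hops = 64 - 36 = 28

28


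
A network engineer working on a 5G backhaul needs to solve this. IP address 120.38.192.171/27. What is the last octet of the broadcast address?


Given: IP = 120.38.192.171, prefix = /27
Host bits = 32 - 27 = 5
Network last octet = 171 AND mask = 160
Host part size = 2^5 - 1 = 31
Broadcast last octet = 160 OR 31 = 191

191


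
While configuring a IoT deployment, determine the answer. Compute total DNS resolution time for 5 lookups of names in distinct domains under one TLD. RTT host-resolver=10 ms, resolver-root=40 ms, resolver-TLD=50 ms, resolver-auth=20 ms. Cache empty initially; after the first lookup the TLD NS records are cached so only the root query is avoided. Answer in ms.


Lookup 1 (cold cache): local + root + TLD + auth = 10 + 40 + 50 + 20 = 120 ms
Lookups 2..5 (TLD NS cached -> skip root; new domain -> still ask TLD and auth): local + TLD + auth = 10 + 50 + 20 = 80 ms each
Remaining 4 lookups: 4 * 80 = 320 ms
Total = 120 + 320 = 440 ms

440


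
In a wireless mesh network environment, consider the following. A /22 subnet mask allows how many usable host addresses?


Given: subnet mask /22
Host bits = 32 - 22 = 10
Total addresses = 2^10 = 1024
Usable hosts = 1024 - 2 (network + broadcast) = 1022

1022


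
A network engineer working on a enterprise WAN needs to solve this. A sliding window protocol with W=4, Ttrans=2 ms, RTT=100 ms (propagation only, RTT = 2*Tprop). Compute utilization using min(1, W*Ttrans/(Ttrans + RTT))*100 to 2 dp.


Given: W = 4, Ttrans = 2 ms, RTT = 100 ms (= 2 * Tprop, Tprop = 50 ms)
Cycle time = Ttrans + RTT = 2 + 100 = 102 ms (first packet sent until its ACK returns)
W * Ttrans = 4 * 2 = 8 ms of sending per cycle
W * Ttrans / (Ttrans + RTT) = 8 / 102 = 0.078431
U = min(1, 0.078431) = 0.078431
U% = 7.84%

7.84


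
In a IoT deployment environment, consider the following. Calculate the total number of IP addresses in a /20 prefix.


Given: CIDR prefix /20
Host bits = 32 - 20 = 12
Total addresses = 2^12 = 4096

4096


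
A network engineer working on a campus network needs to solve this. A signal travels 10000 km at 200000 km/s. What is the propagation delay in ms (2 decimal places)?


Given: distance = 10000 km, speed = 200000 km/s
Delay = distance / speed = 10000 / 200000 seconds
Delay in ms = 10000 * 1000 / 200000
Delay = 50.0000 ms
Rounded to 2 dp = 50.00 ms

50.00


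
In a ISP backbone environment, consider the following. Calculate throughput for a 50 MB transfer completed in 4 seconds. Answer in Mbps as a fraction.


Given: file = 50 MB, time = 4 s
File in Mb = 50 * 8 = 400 Mb
Throughput = 400 / 4 Mbps
Throughput = 100 Mbps

100


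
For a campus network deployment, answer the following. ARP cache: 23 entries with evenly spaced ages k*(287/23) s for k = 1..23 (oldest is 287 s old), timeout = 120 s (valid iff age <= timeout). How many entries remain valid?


Ages are k * 287/23 s for k = 1..23 (spacing = 12.4783 s).
Entry k is valid iff k * 287/23 <= 120 iff k <= 23 * 120 / 287 = 9.6167
n_valid = floor(9.6167) = 9
(n_stale = 23 - 9 = 14)

9


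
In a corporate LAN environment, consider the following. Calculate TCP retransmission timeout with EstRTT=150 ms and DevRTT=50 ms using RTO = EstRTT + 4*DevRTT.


Given: EstRTT = 150 ms, DevRTT = 50 ms
Timeout = EstRTT + 4 * DevRTT
4 * DevRTT = 4 * 50 = 200
Timeout = 150 + 200 = 350 ms

350


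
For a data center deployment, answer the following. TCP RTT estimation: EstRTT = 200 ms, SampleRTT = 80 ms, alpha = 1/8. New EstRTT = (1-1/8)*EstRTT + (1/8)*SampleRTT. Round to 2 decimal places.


Given: EstRTT = 200 ms, SampleRTT = 80 ms, alpha = 1/8
New EstRTT = (1 - alpha) * EstRTT + alpha * SampleRTT
(7/8) * 200 = 175
(1/8) * 80 = 10
New EstRTT = 175 + 10 = 185 ms -> 185.00 ms (2 dp)

185.00


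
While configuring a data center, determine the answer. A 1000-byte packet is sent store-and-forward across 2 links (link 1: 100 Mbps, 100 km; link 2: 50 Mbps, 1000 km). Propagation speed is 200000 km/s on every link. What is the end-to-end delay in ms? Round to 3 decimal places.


Packet = 1000 bytes = 8000 bits. Store-and-forward: sum (t_trans + t_prop) per link.
Link 1: t_trans = 8000/(100*10^6) s = 0.0800 ms; t_prop = 100/200000 s = 0.5000 ms; subtotal = 0.5800 ms
Link 2: t_trans = 8000/(50*10^6) s = 0.1600 ms; t_prop = 1000/200000 s = 5.0000 ms; subtotal = 5.1600 ms
End-to-end = 0.5800 + 5.1600 = 5.7400 ms -> 5.740 ms (3 dp)

5.740


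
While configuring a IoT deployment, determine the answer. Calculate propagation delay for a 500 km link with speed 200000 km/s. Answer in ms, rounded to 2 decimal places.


Given: distance = 500 km, speed = 200000 km/s
Delay = distance / speed = 500 / 200000 seconds
Delay in ms = 500 * 1000 / 200000
Delay = 2.5000 ms
Rounded to 2 dp = 2.50 ms

2.50


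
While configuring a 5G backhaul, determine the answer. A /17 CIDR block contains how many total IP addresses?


Given: CIDR prefix /17
Host bits = 32 - 17 = 15
Total addresses = 2^15 = 32768

32768


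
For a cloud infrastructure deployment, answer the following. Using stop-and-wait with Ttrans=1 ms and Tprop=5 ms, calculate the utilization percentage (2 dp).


Given: Ttrans = 1 ms, Tprop = 5 ms
RTT = 2 * Tprop = 2 * 5 = 10 ms
U = Ttrans / (Ttrans + RTT)
U = 1 / (1 + 10)
U = 1 / 11 = 0.090909
U% = 9.09%

9.09


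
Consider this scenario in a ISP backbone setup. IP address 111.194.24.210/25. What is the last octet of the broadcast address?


Given: IP = 111.194.24.210, prefix = /25
Host bits = 32 - 25 = 7
Network last octet = 210 AND mask = 128
Host part size = 2^7 - 1 = 127
Broadcast last octet = 128 OR 127 = 255

255


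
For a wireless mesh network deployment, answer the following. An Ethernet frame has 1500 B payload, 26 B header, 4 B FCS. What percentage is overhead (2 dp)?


Given: payload = 1500 B, header = 26 B, trailer = 4 B
Overhead bytes = header + trailer = 26 + 4 = 30
Total frame = payload + overhead = 1500 + 30 = 1530
Overhead % = 30 / 1530 * 100 = 1.9608% -> 1.96% (2 dp)

1.96


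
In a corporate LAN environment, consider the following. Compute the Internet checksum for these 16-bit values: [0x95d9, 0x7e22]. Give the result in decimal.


Given words: [0x95d9, 0x7e22]
Step 1: Sum all words
Raw sum = 38361 + 32290 = 70651
Step 2: Fold carry: (5115 + 1) = 5116
One's complement = ~5116 & 0xFFFF = 60419

60419


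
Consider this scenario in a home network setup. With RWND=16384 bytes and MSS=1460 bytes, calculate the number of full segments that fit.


Given: RWND = 16384 bytes, MSS = 1460 bytes
Full segments = floor(RWND / MSS)
Full segments = floor(16384 / 1460)
Full segments = floor(11.2219) = 11

11


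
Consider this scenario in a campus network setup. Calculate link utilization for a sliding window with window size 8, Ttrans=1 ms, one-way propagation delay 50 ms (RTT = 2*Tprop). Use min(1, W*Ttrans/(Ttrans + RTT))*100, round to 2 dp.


Given: W = 8, Ttrans = 1 ms, RTT = 100 ms (= 2 * Tprop, Tprop = 50 ms)
Cycle time = Ttrans + RTT = 1 + 100 = 101 ms (first packet sent until its ACK returns)
W * Ttrans = 8 * 1 = 8 ms of sending per cycle
W * Ttrans / (Ttrans + RTT) = 8 / 101 = 0.079208
U = min(1, 0.079208) = 0.079208
U% = 7.92%

7.92


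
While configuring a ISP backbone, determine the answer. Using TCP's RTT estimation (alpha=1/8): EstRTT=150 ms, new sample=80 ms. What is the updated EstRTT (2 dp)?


Given: EstRTT = 150 ms, SampleRTT = 80 ms, alpha = 1/8
New EstRTT = (1 - alpha) * EstRTT + alpha * SampleRTT
(7/8) * 150 = 131.25
(1/8) * 80 = 10
New EstRTT = 131.25 + 10 = 141.25 ms -> 141.25 ms (2 dp)

141.25


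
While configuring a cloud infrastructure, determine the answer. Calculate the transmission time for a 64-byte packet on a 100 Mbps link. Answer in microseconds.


Given: packet = 64 bytes, bandwidth = 100 Mbps
Packet in bits = 64 * 8 = 512 bits
Bandwidth = 100 * 10^6 = 100000000 bps
Time = 512 / 100000000 seconds
Time in us = 512 * 10^6 / 100000000 = 5.12

5.12


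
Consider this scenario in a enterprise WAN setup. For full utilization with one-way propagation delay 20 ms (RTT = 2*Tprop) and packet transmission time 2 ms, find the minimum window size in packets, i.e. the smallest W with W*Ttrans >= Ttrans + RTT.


Given: Ttrans = 2 ms, RTT = 40 ms (= 2 * Tprop, Tprop = 20 ms)
Time until first ACK returns = Ttrans + RTT = 2 + 40 = 42 ms
Need W * Ttrans >= Ttrans + RTT  ->  W >= (Ttrans + RTT) / Ttrans
(Ttrans + RTT) / Ttrans = 42 / 2 = 21
W_min = ceil(21) = 21

21


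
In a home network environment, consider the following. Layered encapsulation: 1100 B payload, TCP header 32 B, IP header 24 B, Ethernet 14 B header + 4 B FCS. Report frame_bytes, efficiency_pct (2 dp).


TCP segment = 1100 + 32 = 1132 B
IP packet = 1132 + 24 = 1156 B
Ethernet frame = 1156 + 14 + 4 = 1174 B
Efficiency = app / frame = 1100 / 1174 = 0.936968 = 93.6968% -> 93.70% (2 dp)

1174, 93.70


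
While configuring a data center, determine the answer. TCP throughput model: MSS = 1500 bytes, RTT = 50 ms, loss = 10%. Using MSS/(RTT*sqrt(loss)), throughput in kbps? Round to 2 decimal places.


Given: MSS = 1500 bytes, RTT = 50 ms, loss = 10%
RTT in seconds = 50 / 1000 = 0.05
Loss rate = 10% = 0.1
sqrt(loss) = sqrt(0.1) = 0.316227766017
Throughput (bytes/s) = 1500 / (0.05 * 0.316227766017) = 94868.3298
Throughput (kbps) = 94868.3298 * 8 / 1000 = 758.946638 -> 758.95 kbps (2 dp)

758.95


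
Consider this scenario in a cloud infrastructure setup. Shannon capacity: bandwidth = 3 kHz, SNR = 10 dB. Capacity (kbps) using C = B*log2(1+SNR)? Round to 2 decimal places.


Given: B = 3 kHz, SNR = 10 dB
SNR linear = 10^(10/10) = 10
1 + SNR = 11
log2(11) = 3.4594316186
C = 3 * 1000 * 3.4594316186 = 10378.2949 bps
C = 10.378295 kbps -> 10.38 kbps (2 dp)

10.38


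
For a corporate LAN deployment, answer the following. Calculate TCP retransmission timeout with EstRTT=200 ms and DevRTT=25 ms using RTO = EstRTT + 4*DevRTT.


Given: EstRTT = 200 ms, DevRTT = 25 ms
Timeout = EstRTT + 4 * DevRTT
4 * DevRTT = 4 * 25 = 100
Timeout = 200 + 100 = 300 ms

300


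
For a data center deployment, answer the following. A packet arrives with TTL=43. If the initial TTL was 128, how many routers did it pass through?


Given: initial TTL = 128, received TTL = 43
Hops = initial TTL - received TTL
Hops = 128 - 43 = 85

85


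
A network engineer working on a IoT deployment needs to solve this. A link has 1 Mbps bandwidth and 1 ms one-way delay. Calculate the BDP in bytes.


Given: bandwidth = 1 Mbps, delay = 1 ms
BDP in bits = 1 * 10^6 * 1 / 1000
BDP in bits = 1000
BDP in bytes = 1000 / 8 = 125

125


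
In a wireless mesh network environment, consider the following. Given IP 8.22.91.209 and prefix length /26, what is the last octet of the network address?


Given: IP = 8.22.91.209, prefix = /26
Subnet mask = 255.255.255.192
Last octet of IP: 209
Last octet of mask: 192
Network last octet = 209 AND 192 = 192

192


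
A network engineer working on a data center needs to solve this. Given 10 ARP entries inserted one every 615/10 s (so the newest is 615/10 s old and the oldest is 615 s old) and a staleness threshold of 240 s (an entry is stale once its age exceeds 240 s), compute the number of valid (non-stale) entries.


Ages are k * 615/10 s for k = 1..10 (spacing = 61.5000 s).
Entry k is valid iff k * 615/10 <= 240 iff k <= 10 * 240 / 615 = 3.9024
n_valid = floor(3.9024) = 3
(n_stale = 10 - 3 = 7)

3


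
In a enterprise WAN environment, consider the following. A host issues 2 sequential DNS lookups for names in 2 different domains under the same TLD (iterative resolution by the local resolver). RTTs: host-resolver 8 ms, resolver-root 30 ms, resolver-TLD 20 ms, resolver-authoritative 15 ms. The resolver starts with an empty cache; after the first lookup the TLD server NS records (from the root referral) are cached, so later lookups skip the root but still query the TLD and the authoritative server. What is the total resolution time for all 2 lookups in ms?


Lookup 1 (cold cache): local + root + TLD + auth = 8 + 30 + 20 + 15 = 73 ms
Lookups 2..2 (TLD NS cached -> skip root; new domain -> still ask TLD and auth): local + TLD + auth = 8 + 20 + 15 = 43 ms each
Remaining 1 lookups: 1 * 43 = 43 ms
Total = 73 + 43 = 116 ms

116


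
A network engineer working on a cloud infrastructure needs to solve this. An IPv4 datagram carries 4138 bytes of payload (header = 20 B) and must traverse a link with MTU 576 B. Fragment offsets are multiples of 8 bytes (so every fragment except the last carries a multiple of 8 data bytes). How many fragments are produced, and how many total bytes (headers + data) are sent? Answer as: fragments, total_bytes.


Max data per non-final fragment = floor((MTU - header)/8)*8 = floor((576 - 20)/8)*8 = floor(556/8)*8 = 552 B
Final fragment needs no 8-byte alignment: it can carry up to MTU - header = 556 B
Non-final fragments needed = ceil((payload - 556) / 552) = ceil(3582/552) = ceil(6.4891) = 7
Number of fragments = 7 + 1 = 8
Fragment sizes (data): 7 * 552 B + 274 B (last, 274 <= 556 OK)
Total bytes sent = payload + n_frags * header = 4138 + 8*20 = 4138 + 160 = 4298 B

8, 4298


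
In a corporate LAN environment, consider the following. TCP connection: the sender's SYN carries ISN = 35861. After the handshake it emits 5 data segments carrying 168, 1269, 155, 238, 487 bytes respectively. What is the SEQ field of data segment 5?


The SYN occupies sequence number ISN = 35861, so the first data byte is ISN + 1 = 35862.
SEQ of data segment i = (ISN + 1) + sum of payload sizes of segments 1..i-1.
Segment 1: SEQ = 35862, payload = 168 bytes
Segment 2: SEQ = 36030, payload = 1269 bytes
Segment 3: SEQ = 37299, payload = 155 bytes
Segment 4: SEQ = 37454, payload = 238 bytes
Segment 5: SEQ = 37692, payload = 487 bytes
SEQ of segment 5 = 35862 + 168 + 1269 + 155 + 238 = 37692

37692


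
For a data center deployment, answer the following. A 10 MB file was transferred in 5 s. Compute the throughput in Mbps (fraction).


Given: file = 10 MB, time = 5 s
File in Mb = 10 * 8 = 80 Mb
Throughput = 80 / 5 Mbps
Throughput = 16 Mbps

16


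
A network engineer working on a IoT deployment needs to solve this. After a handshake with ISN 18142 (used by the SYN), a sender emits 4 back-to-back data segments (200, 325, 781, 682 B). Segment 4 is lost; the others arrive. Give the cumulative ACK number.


SYN uses sequence number 18142; first data byte = ISN + 1 = 18143.
Segment 1: SEQ = 18143, len = 200 B, covers [18143, 18342]
Segment 2: SEQ = 18343, len = 325 B, covers [18343, 18667]
Segment 3: SEQ = 18668, len = 781 B, covers [18668, 19448]
Segment 4: SEQ = 19449, len = 682 B, covers [19449, 20130] [LOST]
In-order data received: bytes [18143, 19448] (segments 1..3).
Segment 4 missing -> gap begins at byte 19449.
Cumulative ACK = next expected in-order byte = 18143 + 200 + 325 + 781 = 19449

19449


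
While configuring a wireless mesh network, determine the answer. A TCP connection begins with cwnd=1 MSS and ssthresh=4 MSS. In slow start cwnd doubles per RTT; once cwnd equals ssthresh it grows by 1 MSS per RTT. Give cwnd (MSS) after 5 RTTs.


RTT 0: cwnd = 1 MSS (initial)
RTT 1: cwnd = 2 MSS (slow start, doubled)
RTT 2: cwnd = 4 MSS (slow start, doubled)
RTT 3: cwnd = 5 MSS (congestion avoidance, +1)
RTT 4: cwnd = 6 MSS (congestion avoidance, +1)
RTT 5: cwnd = 7 MSS (congestion avoidance, +1)

7


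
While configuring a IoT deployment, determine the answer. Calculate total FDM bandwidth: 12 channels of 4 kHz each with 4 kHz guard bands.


Given: 12 channels, 4 kHz each, guard = 4 kHz
Channel bandwidth = 12 * 4 = 48 kHz
Guard bands = 11 gaps * 4 kHz = 44 kHz
Total = 48 + 44 = 92 kHz

92


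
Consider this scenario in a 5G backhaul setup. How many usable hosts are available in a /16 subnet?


Given: subnet mask /16
Host bits = 32 - 16 = 16
Total addresses = 2^16 = 65536
Usable hosts = 65536 - 2 (network + broadcast) = 65534

65534


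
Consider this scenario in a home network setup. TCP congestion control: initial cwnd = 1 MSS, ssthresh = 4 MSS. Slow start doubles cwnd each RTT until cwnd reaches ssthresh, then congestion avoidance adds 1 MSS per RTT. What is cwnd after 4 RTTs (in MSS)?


RTT 0: cwnd = 1 MSS (initial)
RTT 1: cwnd = 2 MSS (slow start, doubled)
RTT 2: cwnd = 4 MSS (slow start, doubled)
RTT 3: cwnd = 5 MSS (congestion avoidance, +1)
RTT 4: cwnd = 6 MSS (congestion avoidance, +1)

6


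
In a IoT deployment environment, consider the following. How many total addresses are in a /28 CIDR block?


Given: CIDR prefix /28
Host bits = 32 - 28 = 4
Total addresses = 2^4 = 16

16


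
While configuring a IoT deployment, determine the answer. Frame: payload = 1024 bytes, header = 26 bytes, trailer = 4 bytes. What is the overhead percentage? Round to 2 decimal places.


Given: payload = 1024 B, header = 26 B, trailer = 4 B
Overhead bytes = header + trailer = 26 + 4 = 30
Total frame = payload + overhead = 1024 + 30 = 1054
Overhead % = 30 / 1054 * 100 = 2.8463% -> 2.85% (2 dp)

2.85


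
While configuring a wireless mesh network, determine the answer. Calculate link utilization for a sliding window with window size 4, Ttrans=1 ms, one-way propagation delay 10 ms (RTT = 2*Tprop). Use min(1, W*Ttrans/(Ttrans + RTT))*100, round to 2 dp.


Given: W = 4, Ttrans = 1 ms, RTT = 20 ms (= 2 * Tprop, Tprop = 10 ms)
Cycle time = Ttrans + RTT = 1 + 20 = 21 ms (first packet sent until its ACK returns)
W * Ttrans = 4 * 1 = 4 ms of sending per cycle
W * Ttrans / (Ttrans + RTT) = 4 / 21 = 0.190476
U = min(1, 0.190476) = 0.190476
U% = 19.05%

19.05


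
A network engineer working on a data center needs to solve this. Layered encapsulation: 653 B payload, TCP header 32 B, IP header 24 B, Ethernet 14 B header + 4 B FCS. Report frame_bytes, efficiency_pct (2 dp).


TCP segment = 653 + 32 = 685 B
IP packet = 685 + 24 = 709 B
Ethernet frame = 709 + 14 + 4 = 727 B
Efficiency = app / frame = 653 / 727 = 0.898212 = 89.8212% -> 89.82% (2 dp)

727, 89.82


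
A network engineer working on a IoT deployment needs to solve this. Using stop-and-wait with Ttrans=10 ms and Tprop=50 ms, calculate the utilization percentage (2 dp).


Given: Ttrans = 10 ms, Tprop = 50 ms
RTT = 2 * Tprop = 2 * 50 = 100 ms
U = Ttrans / (Ttrans + RTT)
U = 10 / (10 + 100)
U = 10 / 110 = 0.090909
U% = 9.09%

9.09


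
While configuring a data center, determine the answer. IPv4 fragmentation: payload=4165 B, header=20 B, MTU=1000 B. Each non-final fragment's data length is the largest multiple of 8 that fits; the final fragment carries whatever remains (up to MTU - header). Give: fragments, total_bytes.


Max data per non-final fragment = floor((MTU - header)/8)*8 = floor((1000 - 20)/8)*8 = floor(980/8)*8 = 976 B
Final fragment needs no 8-byte alignment: it can carry up to MTU - header = 980 B
Non-final fragments needed = ceil((payload - 980) / 976) = ceil(3185/976) = ceil(3.2633) = 4
Number of fragments = 4 + 1 = 5
Fragment sizes (data): 4 * 976 B + 261 B (last, 261 <= 980 OK)
Total bytes sent = payload + n_frags * header = 4165 + 5*20 = 4165 + 100 = 4265 B

5, 4265
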